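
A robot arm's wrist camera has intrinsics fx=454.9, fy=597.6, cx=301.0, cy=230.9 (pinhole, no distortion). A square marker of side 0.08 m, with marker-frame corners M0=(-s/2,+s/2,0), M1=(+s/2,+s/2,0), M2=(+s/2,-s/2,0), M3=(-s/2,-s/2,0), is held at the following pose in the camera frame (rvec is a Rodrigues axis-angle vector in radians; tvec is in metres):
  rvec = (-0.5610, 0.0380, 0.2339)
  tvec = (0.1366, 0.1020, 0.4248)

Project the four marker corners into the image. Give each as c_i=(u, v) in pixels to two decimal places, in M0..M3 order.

c0=(399.69, 416.19) c1=(490.17, 444.90) c2=(491.22, 335.80) c3=(409.13, 311.68)

Intrinsics K: fx=454.9, fy=597.6, cx=301.0, cy=230.9
Marker side s = 0.08 m; corners in marker frame (Z=0):
  M0 = (-0.0400, +0.0400, 0)
  M1 = (+0.0400, +0.0400, 0)
  M2 = (+0.0400, -0.0400, 0)
  M3 = (-0.0400, -0.0400, 0)
rvec = (-0.5610, 0.0380, 0.2339), |rvec| = θ = 0.60899 rad = 34.893°
Rodrigues: sinθ=0.57204, 1−cosθ=0.17978; R = I + sinθ·[k]× + (1−cosθ)·[k]×²:
    [+0.97278 -0.23004 -0.02791]
    [+0.20937 +0.82092 +0.53127]
    [-0.09930 -0.52265 +0.84674]
t = (0.1366, 0.1020, 0.4248) m
M0: Pc = R·M0+t = (+0.08849, +0.12646, +0.40787); u = 454.9·(+0.08849)/0.40787 + 301.0 = 399.6912, v = 597.6·(+0.12646)/0.40787 + 230.9 = 416.1905
M1: Pc = R·M1+t = (+0.16631, +0.14321, +0.39992); u = 454.9·(+0.16631)/0.39992 + 301.0 = 490.1725, v = 597.6·(+0.14321)/0.39992 + 230.9 = 444.9004
M2: Pc = R·M2+t = (+0.18471, +0.07754, +0.44173); u = 454.9·(+0.18471)/0.44173 + 301.0 = 491.2183, v = 597.6·(+0.07754)/0.44173 + 230.9 = 335.7973
M3: Pc = R·M3+t = (+0.10689, +0.06079, +0.44968); u = 454.9·(+0.10689)/0.44968 + 301.0 = 409.1317, v = 597.6·(+0.06079)/0.44968 + 230.9 = 311.6844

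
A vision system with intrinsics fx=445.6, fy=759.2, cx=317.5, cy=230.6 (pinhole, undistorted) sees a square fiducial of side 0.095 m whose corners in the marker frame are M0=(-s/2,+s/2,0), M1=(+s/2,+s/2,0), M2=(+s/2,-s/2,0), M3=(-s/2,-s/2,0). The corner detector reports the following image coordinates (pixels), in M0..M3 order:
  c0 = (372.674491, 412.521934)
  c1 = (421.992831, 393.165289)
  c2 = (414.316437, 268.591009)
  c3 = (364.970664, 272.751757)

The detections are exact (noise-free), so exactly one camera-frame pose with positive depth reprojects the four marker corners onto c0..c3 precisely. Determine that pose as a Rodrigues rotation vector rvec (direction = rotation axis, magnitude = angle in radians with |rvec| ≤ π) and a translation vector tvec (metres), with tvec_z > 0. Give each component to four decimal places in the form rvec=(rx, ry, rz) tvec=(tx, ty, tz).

rvec=(-0.1251, -0.7164, -0.0440) tvec=(0.0956, 0.0763, 0.5505)

Intrinsics K: fx=445.6, fy=759.2, cx=317.5, cy=230.6
Marker side s = 0.095 m; corners in marker frame (Z=0):
  M0 = (-0.0475, +0.0475, 0)
  M1 = (+0.0475, +0.0475, 0)
  M2 = (+0.0475, -0.0475, 0)
  M3 = (-0.0475, -0.0475, 0)
Detected image corners:
  c0 = (372.674491, 412.521934) px
  c1 = (421.992831, 393.165289) px
  c2 = (414.316437, 268.591009) px
  c3 = (364.970664, 272.751757) px
Planar DLT: solve 8×8 A·h = b for H (H[2,2]=1):
  H  [+989.18014 +9.99437 +394.85481]
  H  [+279.05645 +1326.03262 +335.85802]
  H  [+1.19417 -0.18030 +1.00000]
B = K⁻¹H; ‖b₁‖=1.816661, ‖b₂‖=1.816661; λ = 2/(‖b₁‖+‖b₂‖) = 0.550460, sign → tz>0 ⇒ λ=+0.550460
r₁ = λ·B[:,0] = (+0.75358,+0.00267,+0.65735); r₂ = λ·B[:,1] = (+0.08306,+0.99159,-0.09925)
r₃ = r₁×r₂ = (-0.65208,+0.12939,+0.74702); SVD([r₁ r₂ r₃]) → R = UVᵀ:
  R  [+0.75358 +0.08306 -0.65208]
  R  [+0.00267 +0.99159 +0.12939]
  R  [+0.65735 -0.09925 +0.74702]
t = (+0.09556, +0.07632, +0.55046) m
tr R = 2.492199; θ = arccos((tr R − 1)/2) = 0.728612 rad = 41.746°
axis k = ((R−Rᵀ)₃₂, (R−Rᵀ)₁₃, (R−Rᵀ)₂₁) / (2 sinθ) = (-0.171695, -0.983299, -0.060371)
rvec = θ·k = (-0.125099, -0.716443, -0.043987)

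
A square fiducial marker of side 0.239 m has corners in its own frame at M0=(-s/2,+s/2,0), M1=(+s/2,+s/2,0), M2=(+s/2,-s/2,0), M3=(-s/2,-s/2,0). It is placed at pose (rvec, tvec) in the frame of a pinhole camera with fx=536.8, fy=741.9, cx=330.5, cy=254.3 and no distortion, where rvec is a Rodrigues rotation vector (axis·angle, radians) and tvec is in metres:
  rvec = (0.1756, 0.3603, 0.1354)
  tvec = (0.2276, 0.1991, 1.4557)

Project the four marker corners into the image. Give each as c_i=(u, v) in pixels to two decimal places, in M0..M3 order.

Intrinsics K: fx=536.8, fy=741.9, cx=330.5, cy=254.3
Marker side s = 0.239 m; corners in marker frame (Z=0):
  M0 = (-0.1195, +0.1195, 0)
  M1 = (+0.1195, +0.1195, 0)
  M2 = (+0.1195, -0.1195, 0)
  M3 = (-0.1195, -0.1195, 0)
rvec = (0.1756, 0.3603, 0.1354), |rvec| = θ = 0.42307 rad = 24.240°
Rodrigues: sinθ=0.41056, 1−cosθ=0.08817; R = I + sinθ·[k]× + (1−cosθ)·[k]×²:
    [+0.92702 -0.10023 +0.36136]
    [+0.16256 +0.97578 -0.14638]
    [-0.33794 +0.19444 +0.92087]
t = (0.2276, 0.1991, 1.4557) m
M0: Pc = R·M0+t = (+0.10484, +0.29628, +1.51932); u = 536.8·(+0.10484)/1.51932 + 330.5 = 367.5427, v = 741.9·(+0.29628)/1.51932 + 254.3 = 398.9765
M1: Pc = R·M1+t = (+0.32640, +0.33513, +1.43855); u = 536.8·(+0.32640)/1.43855 + 330.5 = 452.2977, v = 741.9·(+0.33513)/1.43855 + 254.3 = 427.1365
M2: Pc = R·M2+t = (+0.35036, +0.10192, +1.39208); u = 536.8·(+0.35036)/1.39208 + 330.5 = 465.6011, v = 741.9·(+0.10192)/1.39208 + 254.3 = 308.6178
M3: Pc = R·M3+t = (+0.12880, +0.06307, +1.47285); u = 536.8·(+0.12880)/1.47285 + 330.5 = 377.4424, v = 741.9·(+0.06307)/1.47285 + 254.3 = 286.0685

c0=(367.54, 398.98) c1=(452.30, 427.14) c2=(465.60, 308.62) c3=(377.44, 286.07)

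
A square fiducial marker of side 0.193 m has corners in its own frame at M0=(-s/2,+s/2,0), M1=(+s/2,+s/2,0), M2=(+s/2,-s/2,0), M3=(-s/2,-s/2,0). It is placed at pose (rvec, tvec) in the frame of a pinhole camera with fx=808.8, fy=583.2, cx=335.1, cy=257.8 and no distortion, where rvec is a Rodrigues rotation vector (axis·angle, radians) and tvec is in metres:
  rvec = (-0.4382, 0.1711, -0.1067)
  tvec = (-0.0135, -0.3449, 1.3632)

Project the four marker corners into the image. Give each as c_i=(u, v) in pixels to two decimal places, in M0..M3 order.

c0=(273.49, 150.98) c1=(389.16, 136.76) c2=(378.55, 71.14) c3=(269.85, 85.80)

Intrinsics K: fx=808.8, fy=583.2, cx=335.1, cy=257.8
Marker side s = 0.193 m; corners in marker frame (Z=0):
  M0 = (-0.0965, +0.0965, 0)
  M1 = (+0.0965, +0.0965, 0)
  M2 = (+0.0965, -0.0965, 0)
  M3 = (-0.0965, -0.0965, 0)
rvec = (-0.4382, 0.1711, -0.1067), |rvec| = θ = 0.48237 rad = 27.638°
Rodrigues: sinθ=0.46388, 1−cosθ=0.11410; R = I + sinθ·[k]× + (1−cosθ)·[k]×²:
    [+0.98006 +0.06584 +0.18747]
    [-0.13938 +0.90025 +0.41245]
    [-0.14161 -0.43036 +0.89148]
t = (-0.0135, -0.3449, 1.3632) m
M0: Pc = R·M0+t = (-0.10172, -0.24458, +1.33534); u = 808.8·(-0.10172)/1.33534 + 335.1 = 273.4880, v = 583.2·(-0.24458)/1.33534 + 257.8 = 150.9831
M1: Pc = R·M1+t = (+0.08743, -0.27148, +1.30800); u = 808.8·(+0.08743)/1.30800 + 335.1 = 389.1619, v = 583.2·(-0.27148)/1.30800 + 257.8 = 136.7574
M2: Pc = R·M2+t = (+0.07472, -0.44522, +1.39106); u = 808.8·(+0.07472)/1.39106 + 335.1 = 378.5453, v = 583.2·(-0.44522)/1.39106 + 257.8 = 71.1408
M3: Pc = R·M3+t = (-0.11443, -0.41832, +1.41840); u = 808.8·(-0.11443)/1.41840 + 335.1 = 269.8496, v = 583.2·(-0.41832)/1.41840 + 257.8 = 85.7979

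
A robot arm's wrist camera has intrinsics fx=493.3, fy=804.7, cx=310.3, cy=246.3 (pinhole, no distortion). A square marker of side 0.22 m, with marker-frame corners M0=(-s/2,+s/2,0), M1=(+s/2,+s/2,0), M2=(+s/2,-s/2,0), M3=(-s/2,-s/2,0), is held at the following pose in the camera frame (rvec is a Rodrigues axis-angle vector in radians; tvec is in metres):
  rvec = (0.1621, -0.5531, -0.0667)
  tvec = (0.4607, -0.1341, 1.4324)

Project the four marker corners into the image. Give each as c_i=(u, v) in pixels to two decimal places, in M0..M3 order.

Intrinsics K: fx=493.3, fy=804.7, cx=310.3, cy=246.3
Marker side s = 0.22 m; corners in marker frame (Z=0):
  M0 = (-0.1100, +0.1100, 0)
  M1 = (+0.1100, +0.1100, 0)
  M2 = (+0.1100, -0.1100, 0)
  M3 = (-0.1100, -0.1100, 0)
rvec = (0.1621, -0.5531, -0.0667), |rvec| = θ = 0.58021 rad = 33.244°
Rodrigues: sinθ=0.54820, 1−cosθ=0.16365; R = I + sinθ·[k]× + (1−cosθ)·[k]×²:
    [+0.84912 +0.01943 -0.52784]
    [-0.10661 +0.98506 -0.13522]
    [+0.51733 +0.17109 +0.83851]
t = (0.4607, -0.1341, 1.4324) m
M0: Pc = R·M0+t = (+0.36943, -0.01402, +1.39431); u = 493.3·(+0.36943)/1.39431 + 310.3 = 441.0038, v = 804.7·(-0.01402)/1.39431 + 246.3 = 238.2107
M1: Pc = R·M1+t = (+0.55624, -0.03747, +1.50813); u = 493.3·(+0.55624)/1.50813 + 310.3 = 492.2435, v = 804.7·(-0.03747)/1.50813 + 246.3 = 226.3071
M2: Pc = R·M2+t = (+0.55197, -0.25418, +1.47049); u = 493.3·(+0.55197)/1.47049 + 310.3 = 495.4663, v = 804.7·(-0.25418)/1.47049 + 246.3 = 107.2021
M3: Pc = R·M3+t = (+0.36516, -0.23073, +1.35667); u = 493.3·(+0.36516)/1.35667 + 310.3 = 443.0754, v = 804.7·(-0.23073)/1.35667 + 246.3 = 109.4441

c0=(441.00, 238.21) c1=(492.24, 226.31) c2=(495.47, 107.20) c3=(443.08, 109.44)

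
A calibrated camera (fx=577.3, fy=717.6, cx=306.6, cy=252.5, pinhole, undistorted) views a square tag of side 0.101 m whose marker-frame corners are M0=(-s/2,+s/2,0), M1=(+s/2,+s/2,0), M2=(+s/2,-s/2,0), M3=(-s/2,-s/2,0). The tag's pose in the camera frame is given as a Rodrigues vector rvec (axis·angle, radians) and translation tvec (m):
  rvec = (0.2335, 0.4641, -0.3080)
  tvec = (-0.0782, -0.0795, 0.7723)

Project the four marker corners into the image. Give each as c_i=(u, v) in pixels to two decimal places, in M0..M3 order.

c0=(232.02, 234.03) c1=(292.84, 210.14) c2=(265.63, 118.54) c3=(205.29, 148.42)

Intrinsics K: fx=577.3, fy=717.6, cx=306.6, cy=252.5
Marker side s = 0.101 m; corners in marker frame (Z=0):
  M0 = (-0.0505, +0.0505, 0)
  M1 = (+0.0505, +0.0505, 0)
  M2 = (+0.0505, -0.0505, 0)
  M3 = (-0.0505, -0.0505, 0)
rvec = (0.2335, 0.4641, -0.3080), |rvec| = θ = 0.60397 rad = 34.605°
Rodrigues: sinθ=0.56791, 1−cosθ=0.17691; R = I + sinθ·[k]× + (1−cosθ)·[k]×²:
    [+0.84953 +0.34217 +0.40152]
    [-0.23706 +0.92755 -0.28889]
    [-0.47127 +0.15024 +0.86910]
t = (-0.0782, -0.0795, 0.7723) m
M0: Pc = R·M0+t = (-0.10382, -0.02069, +0.80369); u = 577.3·(-0.10382)/0.80369 + 306.6 = 232.0232, v = 717.6·(-0.02069)/0.80369 + 252.5 = 234.0286
M1: Pc = R·M1+t = (-0.01802, -0.04463, +0.75609); u = 577.3·(-0.01802)/0.75609 + 306.6 = 292.8418, v = 717.6·(-0.04463)/0.75609 + 252.5 = 210.1417
M2: Pc = R·M2+t = (-0.05258, -0.13831, +0.74091); u = 577.3·(-0.05258)/0.74091 + 306.6 = 265.6325, v = 717.6·(-0.13831)/0.74091 + 252.5 = 118.5395
M3: Pc = R·M3+t = (-0.13838, -0.11437, +0.78851); u = 577.3·(-0.13838)/0.78851 + 306.6 = 205.2860, v = 717.6·(-0.11437)/0.78851 + 252.5 = 148.4156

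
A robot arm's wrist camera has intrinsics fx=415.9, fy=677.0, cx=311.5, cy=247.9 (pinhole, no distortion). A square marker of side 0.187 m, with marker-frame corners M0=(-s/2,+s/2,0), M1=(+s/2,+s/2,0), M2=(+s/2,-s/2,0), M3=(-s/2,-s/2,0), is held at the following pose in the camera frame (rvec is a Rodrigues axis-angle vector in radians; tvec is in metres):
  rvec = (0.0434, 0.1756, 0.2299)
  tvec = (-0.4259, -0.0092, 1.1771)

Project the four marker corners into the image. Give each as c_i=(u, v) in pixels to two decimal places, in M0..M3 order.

Intrinsics K: fx=415.9, fy=677.0, cx=311.5, cy=247.9
Marker side s = 0.187 m; corners in marker frame (Z=0):
  M0 = (-0.0935, +0.0935, 0)
  M1 = (+0.0935, +0.0935, 0)
  M2 = (+0.0935, -0.0935, 0)
  M3 = (-0.0935, -0.0935, 0)
rvec = (0.0434, 0.1756, 0.2299), |rvec| = θ = 0.29253 rad = 16.761°
Rodrigues: sinθ=0.28837, 1−cosθ=0.04248; R = I + sinθ·[k]× + (1−cosθ)·[k]×²:
    [+0.95845 -0.22285 +0.17806]
    [+0.23042 +0.97283 -0.02274]
    [-0.16815 +0.06283 +0.98376]
t = (-0.4259, -0.0092, 1.1771) m
M0: Pc = R·M0+t = (-0.53635, +0.06022, +1.19870); u = 415.9·(-0.53635)/1.19870 + 311.5 = 125.4072, v = 677.0·(+0.06022)/1.19870 + 247.9 = 281.9083
M1: Pc = R·M1+t = (-0.35712, +0.10330, +1.16725); u = 415.9·(-0.35712)/1.16725 + 311.5 = 184.2552, v = 677.0·(+0.10330)/1.16725 + 247.9 = 307.8154
M2: Pc = R·M2+t = (-0.31545, -0.07862, +1.15550); u = 415.9·(-0.31545)/1.15550 + 311.5 = 197.9609, v = 677.0·(-0.07862)/1.15550 + 247.9 = 201.8401
M3: Pc = R·M3+t = (-0.49468, -0.12170, +1.18695); u = 415.9·(-0.49468)/1.18695 + 311.5 = 138.1673, v = 677.0·(-0.12170)/1.18695 + 247.9 = 178.4840

c0=(125.41, 281.91) c1=(184.26, 307.82) c2=(197.96, 201.84) c3=(138.17, 178.48)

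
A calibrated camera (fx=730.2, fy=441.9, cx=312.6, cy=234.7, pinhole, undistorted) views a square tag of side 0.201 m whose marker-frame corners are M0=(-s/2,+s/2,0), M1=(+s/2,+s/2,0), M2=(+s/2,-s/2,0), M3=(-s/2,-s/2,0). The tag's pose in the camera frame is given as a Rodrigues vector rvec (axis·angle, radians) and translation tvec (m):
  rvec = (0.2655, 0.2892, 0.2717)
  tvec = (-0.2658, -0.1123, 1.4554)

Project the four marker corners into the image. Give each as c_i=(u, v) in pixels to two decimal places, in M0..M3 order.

c0=(128.27, 220.36) c1=(214.83, 238.07) c2=(234.15, 179.32) c3=(143.40, 162.87)

Intrinsics K: fx=730.2, fy=441.9, cx=312.6, cy=234.7
Marker side s = 0.201 m; corners in marker frame (Z=0):
  M0 = (-0.1005, +0.1005, 0)
  M1 = (+0.1005, +0.1005, 0)
  M2 = (+0.1005, -0.1005, 0)
  M3 = (-0.1005, -0.1005, 0)
rvec = (0.2655, 0.2892, 0.2717), |rvec| = θ = 0.47744 rad = 27.355°
Rodrigues: sinθ=0.45951, 1−cosθ=0.11183; R = I + sinθ·[k]× + (1−cosθ)·[k]×²:
    [+0.92276 -0.22383 +0.31373]
    [+0.29916 +0.92920 -0.21698]
    [-0.24295 +0.29407 +0.92439]
t = (-0.2658, -0.1123, 1.4554) m
M0: Pc = R·M0+t = (-0.38103, -0.04898, +1.50937); u = 730.2·(-0.38103)/1.50937 + 312.6 = 128.2654, v = 441.9·(-0.04898)/1.50937 + 234.7 = 220.3599
M1: Pc = R·M1+t = (-0.19556, +0.01115, +1.46054); u = 730.2·(-0.19556)/1.46054 + 312.6 = 214.8304, v = 441.9·(+0.01115)/1.46054 + 234.7 = 238.0738
M2: Pc = R·M2+t = (-0.15057, -0.17562, +1.40143); u = 730.2·(-0.15057)/1.40143 + 312.6 = 234.1479, v = 441.9·(-0.17562)/1.40143 + 234.7 = 179.3236
M3: Pc = R·M3+t = (-0.33604, -0.23575, +1.45026); u = 730.2·(-0.33604)/1.45026 + 312.6 = 143.4043, v = 441.9·(-0.23575)/1.45026 + 234.7 = 162.8659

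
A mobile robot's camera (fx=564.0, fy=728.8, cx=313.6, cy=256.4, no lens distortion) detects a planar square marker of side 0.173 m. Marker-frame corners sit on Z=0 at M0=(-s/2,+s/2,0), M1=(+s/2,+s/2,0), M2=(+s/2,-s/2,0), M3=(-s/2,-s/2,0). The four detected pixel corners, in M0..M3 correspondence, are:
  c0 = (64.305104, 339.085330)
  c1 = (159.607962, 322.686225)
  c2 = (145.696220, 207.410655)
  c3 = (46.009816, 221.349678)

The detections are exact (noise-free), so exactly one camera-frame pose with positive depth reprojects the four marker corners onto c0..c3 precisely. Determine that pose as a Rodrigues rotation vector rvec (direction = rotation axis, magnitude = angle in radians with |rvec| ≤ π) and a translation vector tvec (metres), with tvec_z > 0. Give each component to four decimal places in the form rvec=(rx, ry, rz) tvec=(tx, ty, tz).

rvec=(0.2391, -0.1738, -0.1029) tvec=(-0.3852, 0.0247, 1.0401)

Intrinsics K: fx=564.0, fy=728.8, cx=313.6, cy=256.4
Marker side s = 0.173 m; corners in marker frame (Z=0):
  M0 = (-0.0865, +0.0865, 0)
  M1 = (+0.0865, +0.0865, 0)
  M2 = (+0.0865, -0.0865, 0)
  M3 = (-0.0865, -0.0865, 0)
Detected image corners:
  c0 = (64.305104, 339.085330) px
  c1 = (159.607962, 322.686225) px
  c2 = (145.696220, 207.410655) px
  c3 = (46.009816, 221.349678) px
Planar DLT: solve 8×8 A·h = b for H (H[2,2]=1):
  H  [+579.15268 +117.30187 +104.71174]
  H  [-46.21979 +737.33270 +273.71541]
  H  [+0.15261 +0.23469 +1.00000]
B = K⁻¹H; ‖b₁‖=0.961451, ‖b₂‖=0.961451; λ = 2/(‖b₁‖+‖b₂‖) = 1.040095, sign → tz>0 ⇒ λ=+1.040095
r₁ = λ·B[:,0] = (+0.97978,-0.12181,+0.15873); r₂ = λ·B[:,1] = (+0.08060,+0.96640,+0.24410)
r₃ = r₁×r₂ = (-0.18313,-0.22637,+0.95667); SVD([r₁ r₂ r₃]) → R = UVᵀ:
  R  [+0.97978 +0.08060 -0.18313]
  R  [-0.12181 +0.96640 -0.22637]
  R  [+0.15873 +0.24410 +0.95667]
t = (-0.38522, +0.02471, +1.04009) m
tr R = 2.902847; θ = arccos((tr R − 1)/2) = 0.312969 rad = 17.932°
axis k = ((R−Rᵀ)₃₂, (R−Rᵀ)₁₃, (R−Rᵀ)₂₁) / (2 sinθ) = (+0.764030, -0.555174, -0.328695)
rvec = θ·k = (+0.239118, -0.173752, -0.102872)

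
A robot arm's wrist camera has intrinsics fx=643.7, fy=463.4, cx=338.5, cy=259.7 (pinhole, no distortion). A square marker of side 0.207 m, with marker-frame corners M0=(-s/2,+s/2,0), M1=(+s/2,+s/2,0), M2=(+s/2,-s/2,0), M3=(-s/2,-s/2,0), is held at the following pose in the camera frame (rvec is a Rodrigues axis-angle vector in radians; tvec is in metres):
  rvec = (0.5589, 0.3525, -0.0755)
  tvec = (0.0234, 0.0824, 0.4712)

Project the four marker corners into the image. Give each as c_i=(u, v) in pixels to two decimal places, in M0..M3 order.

c0=(273.45, 398.40) c1=(520.02, 423.75) c2=(512.23, 256.48) c3=(210.14, 251.74)

Intrinsics K: fx=643.7, fy=463.4, cx=338.5, cy=259.7
Marker side s = 0.207 m; corners in marker frame (Z=0):
  M0 = (-0.1035, +0.1035, 0)
  M1 = (+0.1035, +0.1035, 0)
  M2 = (+0.1035, -0.1035, 0)
  M3 = (-0.1035, -0.1035, 0)
rvec = (0.5589, 0.3525, -0.0755), |rvec| = θ = 0.66508 rad = 38.106°
Rodrigues: sinθ=0.61712, 1−cosθ=0.21313; R = I + sinθ·[k]× + (1−cosθ)·[k]×²:
    [+0.93738 +0.16498 +0.30675]
    [+0.02487 +0.84674 -0.53142]
    [-0.34741 +0.50578 +0.78962]
t = (0.0234, 0.0824, 0.4712) m
M0: Pc = R·M0+t = (-0.05654, +0.16746, +0.55951); u = 643.7·(-0.05654)/0.55951 + 338.5 = 273.4482, v = 463.4·(+0.16746)/0.55951 + 259.7 = 398.3986
M1: Pc = R·M1+t = (+0.13749, +0.17261, +0.48759); u = 643.7·(+0.13749)/0.48759 + 338.5 = 520.0160, v = 463.4·(+0.17261)/0.48759 + 259.7 = 423.7484
M2: Pc = R·M2+t = (+0.10334, -0.00266, +0.38289); u = 643.7·(+0.10334)/0.38289 + 338.5 = 512.2344, v = 463.4·(-0.00266)/0.38289 + 259.7 = 256.4765
M3: Pc = R·M3+t = (-0.09069, -0.00781, +0.45481); u = 643.7·(-0.09069)/0.45481 + 338.5 = 210.1380, v = 463.4·(-0.00781)/0.45481 + 259.7 = 251.7404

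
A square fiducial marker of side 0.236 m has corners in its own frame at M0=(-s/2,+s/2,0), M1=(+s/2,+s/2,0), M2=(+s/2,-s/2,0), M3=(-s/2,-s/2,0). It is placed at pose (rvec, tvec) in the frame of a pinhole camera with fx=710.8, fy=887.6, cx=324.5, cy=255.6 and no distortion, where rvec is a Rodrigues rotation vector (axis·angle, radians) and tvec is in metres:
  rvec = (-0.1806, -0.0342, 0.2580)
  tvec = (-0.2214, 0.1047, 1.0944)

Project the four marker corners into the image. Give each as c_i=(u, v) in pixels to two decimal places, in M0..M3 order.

Intrinsics K: fx=710.8, fy=887.6, cx=324.5, cy=255.6
Marker side s = 0.236 m; corners in marker frame (Z=0):
  M0 = (-0.1180, +0.1180, 0)
  M1 = (+0.1180, +0.1180, 0)
  M2 = (+0.1180, -0.1180, 0)
  M3 = (-0.1180, -0.1180, 0)
rvec = (-0.1806, -0.0342, 0.2580), |rvec| = θ = 0.31678 rad = 18.150°
Rodrigues: sinθ=0.31151, 1−cosθ=0.04976; R = I + sinθ·[k]× + (1−cosθ)·[k]×²:
    [+0.96642 -0.25064 -0.05673]
    [+0.25677 +0.95082 +0.17322]
    [+0.01053 -0.18197 +0.98325]
t = (-0.2214, 0.1047, 1.0944) m
M0: Pc = R·M0+t = (-0.36501, +0.18660, +1.07169); u = 710.8·(-0.36501)/1.07169 + 324.5 = 82.4035, v = 887.6·(+0.18660)/1.07169 + 255.6 = 410.1460
M1: Pc = R·M1+t = (-0.13694, +0.24720, +1.07417); u = 710.8·(-0.13694)/1.07417 + 324.5 = 233.8847, v = 887.6·(+0.24720)/1.07417 + 255.6 = 459.8611
M2: Pc = R·M2+t = (-0.07779, +0.02280, +1.11711); u = 710.8·(-0.07779)/1.11711 + 324.5 = 275.0055, v = 887.6·(+0.02280)/1.11711 + 255.6 = 273.7170
M3: Pc = R·M3+t = (-0.30586, -0.03780, +1.11463); u = 710.8·(-0.30586)/1.11463 + 324.5 = 129.4523, v = 887.6·(-0.03780)/1.11463 + 255.6 = 225.5025

c0=(82.40, 410.15) c1=(233.88, 459.86) c2=(275.01, 273.72) c3=(129.45, 225.50)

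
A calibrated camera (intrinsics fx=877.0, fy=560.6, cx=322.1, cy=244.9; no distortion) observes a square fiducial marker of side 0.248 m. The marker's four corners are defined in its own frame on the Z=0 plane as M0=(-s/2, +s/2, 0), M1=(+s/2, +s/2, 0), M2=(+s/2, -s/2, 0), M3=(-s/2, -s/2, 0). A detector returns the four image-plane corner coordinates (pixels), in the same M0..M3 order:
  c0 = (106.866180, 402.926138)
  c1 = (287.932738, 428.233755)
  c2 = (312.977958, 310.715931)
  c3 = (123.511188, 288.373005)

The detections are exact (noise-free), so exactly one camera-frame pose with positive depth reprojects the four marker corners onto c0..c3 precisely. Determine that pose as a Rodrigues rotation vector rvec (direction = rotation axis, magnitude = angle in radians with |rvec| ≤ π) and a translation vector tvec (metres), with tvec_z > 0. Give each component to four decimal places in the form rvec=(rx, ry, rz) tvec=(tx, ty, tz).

Intrinsics K: fx=877.0, fy=560.6, cx=322.1, cy=244.9
Marker side s = 0.248 m; corners in marker frame (Z=0):
  M0 = (-0.1240, +0.1240, 0)
  M1 = (+0.1240, +0.1240, 0)
  M2 = (+0.1240, -0.1240, 0)
  M3 = (-0.1240, -0.1240, 0)
Detected image corners:
  c0 = (106.866180, 402.926138) px
  c1 = (287.932738, 428.233755) px
  c2 = (312.977958, 310.715931) px
  c3 = (123.511188, 288.373005) px
Planar DLT: solve 8×8 A·h = b for H (H[2,2]=1):
  H  [+718.13903 -48.98135 +206.02758]
  H  [+47.06853 +527.62806 +358.56335]
  H  [-0.13739 +0.16737 +1.00000]
B = K⁻¹H; ‖b₁‖=0.891807, ‖b₂‖=0.891807; λ = 2/(‖b₁‖+‖b₂‖) = 1.121319, sign → tz>0 ⇒ λ=+1.121319
r₁ = λ·B[:,0] = (+0.97478,+0.16145,-0.15406); r₂ = λ·B[:,1] = (-0.13155,+0.97338,+0.18767)
r₃ = r₁×r₂ = (+0.18026,-0.16267,+0.97007); SVD([r₁ r₂ r₃]) → R = UVᵀ:
  R  [+0.97478 -0.13155 +0.18026]
  R  [+0.16145 +0.97338 -0.16267]
  R  [-0.15406 +0.18767 +0.97007]
t = (-0.14841, +0.22735, +1.12132) m
tr R = 2.918239; θ = arccos((tr R − 1)/2) = 0.286922 rad = 16.439°
axis k = ((R−Rᵀ)₃₂, (R−Rᵀ)₁₃, (R−Rᵀ)₂₁) / (2 sinθ) = (+0.618987, +0.590655, +0.517669)
rvec = θ·k = (+0.177601, +0.169472, +0.148531)

rvec=(0.1776, 0.1695, 0.1485) tvec=(-0.1484, 0.2274, 1.1213)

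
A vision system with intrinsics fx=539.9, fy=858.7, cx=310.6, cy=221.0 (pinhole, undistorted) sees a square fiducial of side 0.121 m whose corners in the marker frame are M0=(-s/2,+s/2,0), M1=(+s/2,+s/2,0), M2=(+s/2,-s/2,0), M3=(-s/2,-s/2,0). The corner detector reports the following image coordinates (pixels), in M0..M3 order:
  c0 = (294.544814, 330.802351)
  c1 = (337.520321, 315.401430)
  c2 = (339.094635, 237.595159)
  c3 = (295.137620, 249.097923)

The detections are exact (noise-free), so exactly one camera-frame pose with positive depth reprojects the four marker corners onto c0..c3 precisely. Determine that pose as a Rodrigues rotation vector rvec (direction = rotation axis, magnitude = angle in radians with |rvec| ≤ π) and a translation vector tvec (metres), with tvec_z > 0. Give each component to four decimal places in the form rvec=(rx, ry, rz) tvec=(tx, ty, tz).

rvec=(0.2457, -0.5883, -0.0554) tvec=(0.0150, 0.0903, 1.2405)

Intrinsics K: fx=539.9, fy=858.7, cx=310.6, cy=221.0
Marker side s = 0.121 m; corners in marker frame (Z=0):
  M0 = (-0.0605, +0.0605, 0)
  M1 = (+0.0605, +0.0605, 0)
  M2 = (+0.0605, -0.0605, 0)
  M3 = (-0.0605, -0.0605, 0)
Detected image corners:
  c0 = (294.544814, 330.802351) px
  c1 = (337.520321, 315.401430) px
  c2 = (339.094635, 237.595159) px
  c3 = (295.137620, 249.097923) px
Planar DLT: solve 8×8 A·h = b for H (H[2,2]=1):
  H  [+497.59954 +53.46721 +317.14280]
  H  [+12.47556 +714.65125 +283.52282]
  H  [+0.43725 +0.19752 +1.00000]
B = K⁻¹H; ‖b₁‖=0.806123, ‖b₂‖=0.806123; λ = 2/(‖b₁‖+‖b₂‖) = 1.240506, sign → tz>0 ⇒ λ=+1.240506
r₁ = λ·B[:,0] = (+0.83127,-0.12158,+0.54241); r₂ = λ·B[:,1] = (-0.01811,+0.96935,+0.24502)
r₃ = r₁×r₂ = (-0.55558,-0.21350,+0.80359); SVD([r₁ r₂ r₃]) → R = UVᵀ:
  R  [+0.83127 -0.01811 -0.55558]
  R  [-0.12158 +0.96935 -0.21350]
  R  [+0.54241 +0.24502 +0.80359]
t = (+0.01503, +0.09032, +1.24051) m
tr R = 2.604202; θ = arccos((tr R − 1)/2) = 0.639991 rad = 36.669°
axis k = ((R−Rᵀ)₃₂, (R−Rᵀ)₁₃, (R−Rᵀ)₂₁) / (2 sinθ) = (+0.383906, -0.919300, -0.086627)
rvec = θ·k = (+0.245696, -0.588344, -0.055441)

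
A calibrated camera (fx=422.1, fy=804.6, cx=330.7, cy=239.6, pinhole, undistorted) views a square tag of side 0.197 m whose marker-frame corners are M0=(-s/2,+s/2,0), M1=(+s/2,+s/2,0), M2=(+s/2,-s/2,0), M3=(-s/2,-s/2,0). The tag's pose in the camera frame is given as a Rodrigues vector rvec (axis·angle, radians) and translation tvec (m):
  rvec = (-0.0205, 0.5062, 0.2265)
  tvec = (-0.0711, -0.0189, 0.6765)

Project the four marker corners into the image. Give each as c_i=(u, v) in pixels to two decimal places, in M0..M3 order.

c0=(228.30, 302.00) c1=(324.67, 364.01) c2=(353.86, 118.36) c3=(252.69, 88.17)

Intrinsics K: fx=422.1, fy=804.6, cx=330.7, cy=239.6
Marker side s = 0.197 m; corners in marker frame (Z=0):
  M0 = (-0.0985, +0.0985, 0)
  M1 = (+0.0985, +0.0985, 0)
  M2 = (+0.0985, -0.0985, 0)
  M3 = (-0.0985, -0.0985, 0)
rvec = (-0.0205, 0.5062, 0.2265), |rvec| = θ = 0.55494 rad = 31.796°
Rodrigues: sinθ=0.52689, 1−cosθ=0.15007; R = I + sinθ·[k]× + (1−cosθ)·[k]×²:
    [+0.85014 -0.22011 +0.47835]
    [+0.21000 +0.97480 +0.07533]
    [-0.48288 +0.03641 +0.87493]
t = (-0.0711, -0.0189, 0.6765) m
M0: Pc = R·M0+t = (-0.17652, +0.05643, +0.72765); u = 422.1·(-0.17652)/0.72765 + 330.7 = 228.3036, v = 804.6·(+0.05643)/0.72765 + 239.6 = 302.0007
M1: Pc = R·M1+t = (-0.00904, +0.09780, +0.63252); u = 422.1·(-0.00904)/0.63252 + 330.7 = 324.6658, v = 804.6·(+0.09780)/0.63252 + 239.6 = 364.0089
M2: Pc = R·M2+t = (+0.03432, -0.09423, +0.62535); u = 422.1·(+0.03432)/0.62535 + 330.7 = 353.8648, v = 804.6·(-0.09423)/0.62535 + 239.6 = 118.3564
M3: Pc = R·M3+t = (-0.13316, -0.13560, +0.72048); u = 422.1·(-0.13316)/0.72048 + 330.7 = 252.6881, v = 804.6·(-0.13560)/0.72048 + 239.6 = 88.1653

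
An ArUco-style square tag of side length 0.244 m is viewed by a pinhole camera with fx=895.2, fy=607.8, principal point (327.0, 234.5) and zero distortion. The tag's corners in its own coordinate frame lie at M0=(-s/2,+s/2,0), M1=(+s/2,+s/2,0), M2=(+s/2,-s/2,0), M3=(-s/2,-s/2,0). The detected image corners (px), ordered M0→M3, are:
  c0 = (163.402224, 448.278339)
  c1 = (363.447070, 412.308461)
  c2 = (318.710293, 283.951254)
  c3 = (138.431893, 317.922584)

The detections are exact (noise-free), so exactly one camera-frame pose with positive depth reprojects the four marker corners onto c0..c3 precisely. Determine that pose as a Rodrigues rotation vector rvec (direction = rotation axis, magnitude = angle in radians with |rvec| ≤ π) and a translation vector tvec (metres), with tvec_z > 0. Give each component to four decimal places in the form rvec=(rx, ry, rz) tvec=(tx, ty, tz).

rvec=(-0.4671, 0.1187, -0.2565) tvec=(-0.1014, 0.2318, 1.1012)

Intrinsics K: fx=895.2, fy=607.8, cx=327.0, cy=234.5
Marker side s = 0.244 m; corners in marker frame (Z=0):
  M0 = (-0.1220, +0.1220, 0)
  M1 = (+0.1220, +0.1220, 0)
  M2 = (+0.1220, -0.1220, 0)
  M3 = (-0.1220, -0.1220, 0)
Detected image corners:
  c0 = (163.402224, 448.278339) px
  c1 = (363.447070, 412.308461) px
  c2 = (318.710293, 283.951254) px
  c3 = (138.431893, 317.922584) px
Planar DLT: solve 8×8 A·h = b for H (H[2,2]=1):
  H  [+765.13806 +40.02905 +244.53836]
  H  [-161.17543 +377.73028 +362.43048]
  H  [-0.04940 -0.41695 +1.00000]
B = K⁻¹H; ‖b₁‖=0.908141, ‖b₂‖=0.908141; λ = 2/(‖b₁‖+‖b₂‖) = 1.101151, sign → tz>0 ⇒ λ=+1.101151
r₁ = λ·B[:,0] = (+0.96104,-0.27101,-0.05440); r₂ = λ·B[:,1] = (+0.21695,+0.86147,-0.45913)
r₃ = r₁×r₂ = (+0.17129,+0.42944,+0.88670); SVD([r₁ r₂ r₃]) → R = UVᵀ:
  R  [+0.96104 +0.21695 +0.17129]
  R  [-0.27101 +0.86147 +0.42944]
  R  [-0.05440 -0.45913 +0.88670]
t = (-0.10143, +0.23177, +1.10115) m
tr R = 2.709214; θ = arccos((tr R − 1)/2) = 0.546003 rad = 31.284°
axis k = ((R−Rᵀ)₃₂, (R−Rᵀ)₁₃, (R−Rᵀ)₂₁) / (2 sinθ) = (-0.855580, +0.217312, -0.469849)
rvec = θ·k = (-0.467149, +0.118653, -0.256539)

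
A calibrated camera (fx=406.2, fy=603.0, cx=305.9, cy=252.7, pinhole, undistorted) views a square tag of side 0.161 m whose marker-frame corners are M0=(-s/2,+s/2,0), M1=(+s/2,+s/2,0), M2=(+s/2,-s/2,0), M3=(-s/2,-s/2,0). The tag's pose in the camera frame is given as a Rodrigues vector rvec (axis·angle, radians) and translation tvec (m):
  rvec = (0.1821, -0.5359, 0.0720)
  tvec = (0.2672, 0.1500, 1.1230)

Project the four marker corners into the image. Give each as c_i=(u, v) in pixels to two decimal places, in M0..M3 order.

Intrinsics K: fx=406.2, fy=603.0, cx=305.9, cy=252.7
Marker side s = 0.161 m; corners in marker frame (Z=0):
  M0 = (-0.0805, +0.0805, 0)
  M1 = (+0.0805, +0.0805, 0)
  M2 = (+0.0805, -0.0805, 0)
  M3 = (-0.0805, -0.0805, 0)
rvec = (0.1821, -0.5359, 0.0720), |rvec| = θ = 0.57056 rad = 32.690°
Rodrigues: sinθ=0.54010, 1−cosθ=0.15840; R = I + sinθ·[k]× + (1−cosθ)·[k]×²:
    [+0.85774 -0.11564 -0.50091]
    [+0.02067 +0.98134 -0.19115]
    [+0.51367 +0.15360 +0.84412]
t = (0.2672, 0.1500, 1.1230) m
M0: Pc = R·M0+t = (+0.18884, +0.22733, +1.09401); u = 406.2·(+0.18884)/1.09401 + 305.9 = 376.0161, v = 603.0·(+0.22733)/1.09401 + 252.7 = 378.0021
M1: Pc = R·M1+t = (+0.32694, +0.23066, +1.17672); u = 406.2·(+0.32694)/1.17672 + 305.9 = 418.7586, v = 603.0·(+0.23066)/1.17672 + 252.7 = 370.9013
M2: Pc = R·M2+t = (+0.34556, +0.07267, +1.15199); u = 406.2·(+0.34556)/1.15199 + 305.9 = 427.7463, v = 603.0·(+0.07267)/1.15199 + 252.7 = 290.7366
M3: Pc = R·M3+t = (+0.20746, +0.06934, +1.06928); u = 406.2·(+0.20746)/1.06928 + 305.9 = 384.7105, v = 603.0·(+0.06934)/1.06928 + 252.7 = 291.8016

c0=(376.02, 378.00) c1=(418.76, 370.90) c2=(427.75, 290.74) c3=(384.71, 291.80)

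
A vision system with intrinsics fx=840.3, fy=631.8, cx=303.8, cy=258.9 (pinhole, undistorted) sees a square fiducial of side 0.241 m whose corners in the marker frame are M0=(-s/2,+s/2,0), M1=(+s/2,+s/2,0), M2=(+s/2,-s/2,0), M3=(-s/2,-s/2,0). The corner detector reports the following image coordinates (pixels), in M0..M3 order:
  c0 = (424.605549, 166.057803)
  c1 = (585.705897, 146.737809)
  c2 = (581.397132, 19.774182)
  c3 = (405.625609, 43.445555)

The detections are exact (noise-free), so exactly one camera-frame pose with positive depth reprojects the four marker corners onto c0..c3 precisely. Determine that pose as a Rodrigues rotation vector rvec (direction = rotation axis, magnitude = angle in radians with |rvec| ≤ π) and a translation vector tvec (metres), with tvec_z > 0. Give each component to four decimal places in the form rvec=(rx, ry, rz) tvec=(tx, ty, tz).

Intrinsics K: fx=840.3, fy=631.8, cx=303.8, cy=258.9
Marker side s = 0.241 m; corners in marker frame (Z=0):
  M0 = (-0.1205, +0.1205, 0)
  M1 = (+0.1205, +0.1205, 0)
  M2 = (+0.1205, -0.1205, 0)
  M3 = (-0.1205, -0.1205, 0)
Detected image corners:
  c0 = (424.605549, 166.057803) px
  c1 = (585.705897, 146.737809) px
  c2 = (581.397132, 19.774182) px
  c3 = (405.625609, 43.445555) px
Planar DLT: solve 8×8 A·h = b for H (H[2,2]=1):
  H  [+656.88133 +231.89718 +498.76436]
  H  [-96.45215 +552.20799 +96.86901]
  H  [-0.08146 +0.36705 +1.00000]
B = K⁻¹H; ‖b₁‖=0.823934, ‖b₂‖=0.823934; λ = 2/(‖b₁‖+‖b₂‖) = 1.213690, sign → tz>0 ⇒ λ=+1.213690
r₁ = λ·B[:,0] = (+0.98451,-0.14477,-0.09887); r₂ = λ·B[:,1] = (+0.17388,+0.87824,+0.44549)
r₃ = r₁×r₂ = (+0.02234,-0.45578,+0.88981); SVD([r₁ r₂ r₃]) → R = UVᵀ:
  R  [+0.98451 +0.17388 +0.02234]
  R  [-0.14477 +0.87824 -0.45578]
  R  [-0.09887 +0.44549 +0.88981]
t = (+0.28160, -0.31126, +1.21369) m
tr R = 2.752566; θ = arccos((tr R − 1)/2) = 0.502704 rad = 28.803°
axis k = ((R−Rᵀ)₃₂, (R−Rᵀ)₁₃, (R−Rᵀ)₂₁) / (2 sinθ) = (+0.935319, +0.125787, -0.330690)
rvec = θ·k = (+0.470189, +0.063234, -0.166239)

rvec=(0.4702, 0.0632, -0.1662) tvec=(0.2816, -0.3113, 1.2137)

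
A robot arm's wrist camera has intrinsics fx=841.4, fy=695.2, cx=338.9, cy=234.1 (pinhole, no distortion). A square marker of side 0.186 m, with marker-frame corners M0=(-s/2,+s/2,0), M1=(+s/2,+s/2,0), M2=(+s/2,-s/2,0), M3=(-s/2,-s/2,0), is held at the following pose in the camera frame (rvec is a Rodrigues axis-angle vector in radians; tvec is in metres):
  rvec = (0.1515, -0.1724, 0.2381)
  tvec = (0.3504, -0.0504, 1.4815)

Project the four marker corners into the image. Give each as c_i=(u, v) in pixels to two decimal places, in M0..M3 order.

Intrinsics K: fx=841.4, fy=695.2, cx=338.9, cy=234.1
Marker side s = 0.186 m; corners in marker frame (Z=0):
  M0 = (-0.0930, +0.0930, 0)
  M1 = (+0.0930, +0.0930, 0)
  M2 = (+0.0930, -0.0930, 0)
  M3 = (-0.0930, -0.0930, 0)
rvec = (0.1515, -0.1724, 0.2381), |rvec| = θ = 0.33070 rad = 18.948°
Rodrigues: sinθ=0.32471, 1−cosθ=0.05419; R = I + sinθ·[k]× + (1−cosθ)·[k]×²:
    [+0.95719 -0.24672 -0.15140]
    [+0.22084 +0.96054 -0.16909]
    [+0.18715 +0.12842 +0.97390]
t = (0.3504, -0.0504, 1.4815) m
M0: Pc = R·M0+t = (+0.23844, +0.01839, +1.47604); u = 841.4·(+0.23844)/1.47604 + 338.9 = 474.8182, v = 695.2·(+0.01839)/1.47604 + 234.1 = 242.7624
M1: Pc = R·M1+t = (+0.41647, +0.05947, +1.51085); u = 841.4·(+0.41647)/1.51085 + 338.9 = 570.8363, v = 695.2·(+0.05947)/1.51085 + 234.1 = 261.4638
M2: Pc = R·M2+t = (+0.46236, -0.11919, +1.48696); u = 841.4·(+0.46236)/1.48696 + 338.9 = 600.5293, v = 695.2·(-0.11919)/1.48696 + 234.1 = 178.3742
M3: Pc = R·M3+t = (+0.28433, -0.16027, +1.45215); u = 841.4·(+0.28433)/1.45215 + 338.9 = 503.6436, v = 695.2·(-0.16027)/1.45215 + 234.1 = 157.3734

c0=(474.82, 242.76) c1=(570.84, 261.46) c2=(600.53, 178.37) c3=(503.64, 157.37)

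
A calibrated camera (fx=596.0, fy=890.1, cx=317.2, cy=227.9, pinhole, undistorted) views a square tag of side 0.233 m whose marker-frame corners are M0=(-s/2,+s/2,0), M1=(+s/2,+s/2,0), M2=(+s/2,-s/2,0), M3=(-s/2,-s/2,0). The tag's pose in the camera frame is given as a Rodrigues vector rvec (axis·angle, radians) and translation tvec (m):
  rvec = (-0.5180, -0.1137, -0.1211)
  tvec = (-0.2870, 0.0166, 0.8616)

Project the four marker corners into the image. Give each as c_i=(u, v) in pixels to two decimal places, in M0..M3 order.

Intrinsics K: fx=596.0, fy=890.1, cx=317.2, cy=227.9
Marker side s = 0.233 m; corners in marker frame (Z=0):
  M0 = (-0.1165, +0.1165, 0)
  M1 = (+0.1165, +0.1165, 0)
  M2 = (+0.1165, -0.1165, 0)
  M3 = (-0.1165, -0.1165, 0)
rvec = (-0.5180, -0.1137, -0.1211), |rvec| = θ = 0.54398 rad = 31.168°
Rodrigues: sinθ=0.51755, 1−cosθ=0.14435; R = I + sinθ·[k]× + (1−cosθ)·[k]×²:
    [+0.98654 +0.14394 -0.07758]
    [-0.08649 +0.86196 +0.49954]
    [+0.13877 -0.48611 +0.86281]
t = (-0.2870, 0.0166, 0.8616) m
M0: Pc = R·M0+t = (-0.38516, +0.12709, +0.78880); u = 596.0·(-0.38516)/0.78880 + 317.2 = 26.1800, v = 890.1·(+0.12709)/0.78880 + 227.9 = 371.3156
M1: Pc = R·M1+t = (-0.15530, +0.10694, +0.82114); u = 596.0·(-0.15530)/0.82114 + 317.2 = 204.4805, v = 890.1·(+0.10694)/0.82114 + 227.9 = 343.8246
M2: Pc = R·M2+t = (-0.18884, -0.09389, +0.93440); u = 596.0·(-0.18884)/0.93440 + 317.2 = 196.7513, v = 890.1·(-0.09389)/0.93440 + 227.9 = 138.4574
M3: Pc = R·M3+t = (-0.41870, -0.07374, +0.90206); u = 596.0·(-0.41870)/0.90206 + 317.2 = 40.5613, v = 890.1·(-0.07374)/0.90206 + 227.9 = 155.1353

c0=(26.18, 371.32) c1=(204.48, 343.82) c2=(196.75, 138.46) c3=(40.56, 155.14)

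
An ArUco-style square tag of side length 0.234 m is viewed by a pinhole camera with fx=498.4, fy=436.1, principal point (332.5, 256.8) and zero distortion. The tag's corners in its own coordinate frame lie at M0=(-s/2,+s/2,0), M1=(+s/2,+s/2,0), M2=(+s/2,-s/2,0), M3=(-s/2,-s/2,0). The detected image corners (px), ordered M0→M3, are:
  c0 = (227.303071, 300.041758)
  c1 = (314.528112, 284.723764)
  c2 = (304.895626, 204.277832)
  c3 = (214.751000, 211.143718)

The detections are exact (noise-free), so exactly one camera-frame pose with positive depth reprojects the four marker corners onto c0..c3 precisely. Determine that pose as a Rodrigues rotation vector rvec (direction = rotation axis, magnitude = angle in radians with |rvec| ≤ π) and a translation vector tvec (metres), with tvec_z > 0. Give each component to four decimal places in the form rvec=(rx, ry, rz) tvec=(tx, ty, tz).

Intrinsics K: fx=498.4, fy=436.1, cx=332.5, cy=256.8
Marker side s = 0.234 m; corners in marker frame (Z=0):
  M0 = (-0.1170, +0.1170, 0)
  M1 = (+0.1170, +0.1170, 0)
  M2 = (+0.1170, -0.1170, 0)
  M3 = (-0.1170, -0.1170, 0)
Detected image corners:
  c0 = (227.303071, 300.041758) px
  c1 = (314.528112, 284.723764) px
  c2 = (304.895626, 204.277832) px
  c3 = (214.751000, 211.143718) px
Planar DLT: solve 8×8 A·h = b for H (H[2,2]=1):
  H  [+495.12292 +69.88495 +267.69677]
  H  [+61.89865 +382.40596 +250.18827]
  H  [+0.43784 +0.08592 +1.00000]
B = K⁻¹H; ‖b₁‖=0.834861, ‖b₂‖=0.834861; λ = 2/(‖b₁‖+‖b₂‖) = 1.197804, sign → tz>0 ⇒ λ=+1.197804
r₁ = λ·B[:,0] = (+0.84005,-0.13881,+0.52445); r₂ = λ·B[:,1] = (+0.09929,+0.98972,+0.10292)
r₃ = r₁×r₂ = (-0.53335,-0.03438,+0.84520); SVD([r₁ r₂ r₃]) → R = UVᵀ:
  R  [+0.84005 +0.09929 -0.53335]
  R  [-0.13881 +0.98972 -0.03438]
  R  [+0.52445 +0.10292 +0.84520]
t = (-0.15574, -0.01816, +1.19780) m
tr R = 2.674966; θ = arccos((tr R − 1)/2) = 0.578136 rad = 33.125°
axis k = ((R−Rᵀ)₃₂, (R−Rᵀ)₁₃, (R−Rᵀ)₂₁) / (2 sinθ) = (+0.125629, -0.967860, -0.217862)
rvec = θ·k = (+0.072631, -0.559554, -0.125954)

rvec=(0.0726, -0.5596, -0.1260) tvec=(-0.1557, -0.0182, 1.1978)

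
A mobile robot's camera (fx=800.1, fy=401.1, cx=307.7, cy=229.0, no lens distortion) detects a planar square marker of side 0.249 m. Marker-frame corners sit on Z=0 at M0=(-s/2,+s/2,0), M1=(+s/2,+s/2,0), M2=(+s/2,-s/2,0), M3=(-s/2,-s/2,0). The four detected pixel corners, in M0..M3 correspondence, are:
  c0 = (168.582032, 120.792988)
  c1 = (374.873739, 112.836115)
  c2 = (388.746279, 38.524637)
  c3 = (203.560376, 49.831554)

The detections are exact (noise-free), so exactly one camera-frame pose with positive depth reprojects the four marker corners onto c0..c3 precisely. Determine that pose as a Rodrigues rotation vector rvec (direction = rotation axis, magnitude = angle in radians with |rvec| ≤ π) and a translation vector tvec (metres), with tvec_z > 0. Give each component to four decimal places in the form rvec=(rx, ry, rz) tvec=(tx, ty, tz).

Intrinsics K: fx=800.1, fy=401.1, cx=307.7, cy=229.0
Marker side s = 0.249 m; corners in marker frame (Z=0):
  M0 = (-0.1245, +0.1245, 0)
  M1 = (+0.1245, +0.1245, 0)
  M2 = (+0.1245, -0.1245, 0)
  M3 = (-0.1245, -0.1245, 0)
Detected image corners:
  c0 = (168.582032, 120.792988) px
  c1 = (374.873739, 112.836115) px
  c2 = (388.746279, 38.524637) px
  c3 = (203.560376, 49.831554) px
Planar DLT: solve 8×8 A·h = b for H (H[2,2]=1):
  H  [+713.59590 -231.09501 +281.63952]
  H  [-58.93154 +254.16976 +78.54701]
  H  [-0.24673 -0.46383 +1.00000]
B = K⁻¹H; ‖b₁‖=1.017166, ‖b₂‖=1.017166; λ = 2/(‖b₁‖+‖b₂‖) = 0.983124, sign → tz>0 ⇒ λ=+0.983124
r₁ = λ·B[:,0] = (+0.97012,-0.00596,-0.24257); r₂ = λ·B[:,1] = (-0.10859,+0.88333,-0.45600)
r₃ = r₁×r₂ = (+0.21698,+0.46871,+0.85629); SVD([r₁ r₂ r₃]) → R = UVᵀ:
  R  [+0.97012 -0.10859 +0.21698]
  R  [-0.00596 +0.88333 +0.46871]
  R  [-0.24257 -0.45600 +0.85629]
t = (-0.03202, -0.36877, +0.98312) m
tr R = 2.709735; θ = arccos((tr R − 1)/2) = 0.545501 rad = 31.255°
axis k = ((R−Rᵀ)₃₂, (R−Rᵀ)₁₃, (R−Rᵀ)₂₁) / (2 sinθ) = (-0.891121, +0.442854, +0.098906)
rvec = θ·k = (-0.486108, +0.241578, +0.053953)

rvec=(-0.4861, 0.2416, 0.0540) tvec=(-0.0320, -0.3688, 0.9831)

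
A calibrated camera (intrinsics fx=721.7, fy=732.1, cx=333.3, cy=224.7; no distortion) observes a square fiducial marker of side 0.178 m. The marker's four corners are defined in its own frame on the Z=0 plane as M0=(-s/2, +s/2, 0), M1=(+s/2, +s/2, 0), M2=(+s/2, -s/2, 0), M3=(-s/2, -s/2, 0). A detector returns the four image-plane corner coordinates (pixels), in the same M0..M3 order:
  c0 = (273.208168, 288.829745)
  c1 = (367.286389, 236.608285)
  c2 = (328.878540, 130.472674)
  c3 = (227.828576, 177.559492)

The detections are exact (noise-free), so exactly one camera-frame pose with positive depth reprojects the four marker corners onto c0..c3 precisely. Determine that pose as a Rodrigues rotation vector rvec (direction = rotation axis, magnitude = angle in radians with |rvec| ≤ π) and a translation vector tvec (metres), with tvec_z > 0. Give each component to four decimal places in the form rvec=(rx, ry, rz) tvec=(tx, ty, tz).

rvec=(0.1794, -0.4781, -0.4124) tvec=(-0.0482, -0.0238, 1.0897)

Intrinsics K: fx=721.7, fy=732.1, cx=333.3, cy=224.7
Marker side s = 0.178 m; corners in marker frame (Z=0):
  M0 = (-0.0890, +0.0890, 0)
  M1 = (+0.0890, +0.0890, 0)
  M2 = (+0.0890, -0.0890, 0)
  M3 = (-0.0890, -0.0890, 0)
Detected image corners:
  c0 = (273.208168, 288.829745) px
  c1 = (367.286389, 236.608285) px
  c2 = (328.878540, 130.472674) px
  c3 = (227.828576, 177.559492) px
Planar DLT: solve 8×8 A·h = b for H (H[2,2]=1):
  H  [+659.97961 +306.64311 +301.37731]
  H  [-201.09313 +660.29169 +208.70127]
  H  [+0.37516 +0.24036 +1.00000]
B = K⁻¹H; ‖b₁‖=0.917669, ‖b₂‖=0.917669; λ = 2/(‖b₁‖+‖b₂‖) = 1.089717, sign → tz>0 ⇒ λ=+1.089717
r₁ = λ·B[:,0] = (+0.80772,-0.42480,+0.40882); r₂ = λ·B[:,1] = (+0.34205,+0.90244,+0.26192)
r₃ = r₁×r₂ = (-0.48020,-0.07172,+0.87422); SVD([r₁ r₂ r₃]) → R = UVᵀ:
  R  [+0.80772 +0.34205 -0.48020]
  R  [-0.42480 +0.90244 -0.07172]
  R  [+0.40882 +0.26192 +0.87422]
t = (-0.04820, -0.02381, +1.08972) m
tr R = 2.584384; θ = arccos((tr R − 1)/2) = 0.656404 rad = 37.609°
axis k = ((R−Rᵀ)₃₂, (R−Rᵀ)₁₃, (R−Rᵀ)₂₁) / (2 sinθ) = (+0.273358, -0.728378, -0.628284)
rvec = θ·k = (+0.179433, -0.478110, -0.412408)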